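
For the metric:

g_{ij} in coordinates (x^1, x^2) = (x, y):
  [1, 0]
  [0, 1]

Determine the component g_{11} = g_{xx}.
With x^1 = x, x^2 = y, g_{11} = g_{xx} is the row-1, column-1 entry of the matrix.
g_{11} = 1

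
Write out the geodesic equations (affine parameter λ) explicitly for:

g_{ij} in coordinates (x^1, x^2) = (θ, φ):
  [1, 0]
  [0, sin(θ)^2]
Geodesic equation: d^2x^k/dλ^2 + Γ^k_{ij} (dx^i/dλ)(dx^j/dλ) = 0.
Non-zero Christoffel symbols:
Γ^θ_{φ φ} = -sin(2*θ)/2
Γ^φ_{θ φ} = 1/tan(θ)
Substituting (the symmetric pair Γ^k_{ij}, Γ^k_{ji} combines into a factor 2):
d^2θ/dλ^2 - (sin(2*θ)/2) (dφ/dλ)^2 = 0
d^2φ/dλ^2 + (2/tan(θ)) (dθ/dλ)(dφ/dλ) = 0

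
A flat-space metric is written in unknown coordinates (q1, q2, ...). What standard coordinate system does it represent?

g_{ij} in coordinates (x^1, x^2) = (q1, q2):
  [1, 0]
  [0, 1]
All components are constant and the metric is the identity, i.e. orthonormal rectilinear coordinates.
Cartesian (2D) coordinates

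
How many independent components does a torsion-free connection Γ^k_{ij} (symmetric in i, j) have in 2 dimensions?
Γ^k_{ij} has n choices for the upper index and n(n+1)/2 independent symmetric lower index pairs.
Total = 2 × 2×3/2 = 2 × 3 = 6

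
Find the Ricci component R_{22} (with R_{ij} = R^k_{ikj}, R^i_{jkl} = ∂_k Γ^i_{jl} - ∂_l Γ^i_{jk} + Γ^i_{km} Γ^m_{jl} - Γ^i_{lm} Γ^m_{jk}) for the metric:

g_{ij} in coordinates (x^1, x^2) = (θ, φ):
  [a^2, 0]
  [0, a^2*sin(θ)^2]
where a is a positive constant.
Non-zero Christoffel symbols (Γ^k_{ij} = Γ^k_{ji}):
Γ^θ_{φ φ} = -sin(2*θ)/2
Γ^φ_{θ φ} = 1/tan(θ)
R^θ_{φ θ φ} = ∂_θ Γ^θ_{φ φ} - ∂_φ Γ^θ_{φ θ} + Γ^θ_{θ m} Γ^m_{φ φ} - Γ^θ_{φ m} Γ^m_{φ θ}
  = (-cos(2*θ)) - (0) + (0) - (-cos(θ)^2) = sin(θ)^2
R^φ_{φ φ φ} = 0 (a repeated index in an antisymmetric pair)
R_{φφ} = R^θ_{φ θ φ} + R^φ_{φ φ φ} = (sin(θ)^2) + (0) = sin(θ)^2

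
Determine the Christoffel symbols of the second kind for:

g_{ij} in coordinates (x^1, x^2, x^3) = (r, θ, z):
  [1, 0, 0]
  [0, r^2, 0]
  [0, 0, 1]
Using Γ^k_{ij} = (1/2) g^{km} (∂_i g_{mj} + ∂_j g_{mi} - ∂_m g_{ij}); the metric is diagonal, so only the m = k term contributes.
Non-zero symbols (using the symmetry Γ^k_{ij} = Γ^k_{ji}):
Γ^r_{θ θ} = (1/2) g^{rr} (∂_θ g_{rθ} + ∂_θ g_{rθ} - ∂_r g_{θθ}) = (1/2)(1)((0) + (0) - (2*r)) = -r
Γ^θ_{r θ} = (1/2) g^{θθ} (∂_r g_{θθ} + ∂_θ g_{θr} - ∂_θ g_{rθ}) = (1/2)(1/r^2)((2*r) + (0) - (0)) = 1/r
All other Christoffel symbols are zero.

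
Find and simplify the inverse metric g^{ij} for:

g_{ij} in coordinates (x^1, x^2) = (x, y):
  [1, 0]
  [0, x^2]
The metric is diagonal, so g^{ij} is diagonal with entries 1/g_{ii}: diag(1, 1/(x^2)).
g^{ij}:
  [1, 0]
  [0, 1/x^2]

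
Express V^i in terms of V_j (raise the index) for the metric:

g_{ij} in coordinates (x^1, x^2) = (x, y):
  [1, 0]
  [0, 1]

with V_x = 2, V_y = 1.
Inverse metric (diagonal): g^{xx} = 1, g^{yy} = 1
V^i = g^{ij} V_j:
V^x = (1)(2) + (0)(1) = 2
V^y = (0)(2) + (1)(1) = 1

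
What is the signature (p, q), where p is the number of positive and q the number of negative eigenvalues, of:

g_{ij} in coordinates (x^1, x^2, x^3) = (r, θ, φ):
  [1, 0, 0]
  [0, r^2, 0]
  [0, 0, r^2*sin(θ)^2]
The metric is diagonal, so its eigenvalues are the diagonal entries: 1, r^2, r^2*sin(θ)^2 (at a generic point, where coordinate-dependent entries are positive).
3 positive, 0 negative.
(3, 0) - Riemannian (positive definite)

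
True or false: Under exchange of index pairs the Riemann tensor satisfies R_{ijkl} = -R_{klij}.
The pair-exchange symmetry has a plus sign: R_{ijkl} = +R_{klij}.
False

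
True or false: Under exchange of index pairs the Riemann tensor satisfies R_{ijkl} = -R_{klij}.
The pair-exchange symmetry has a plus sign: R_{ijkl} = +R_{klij}.
False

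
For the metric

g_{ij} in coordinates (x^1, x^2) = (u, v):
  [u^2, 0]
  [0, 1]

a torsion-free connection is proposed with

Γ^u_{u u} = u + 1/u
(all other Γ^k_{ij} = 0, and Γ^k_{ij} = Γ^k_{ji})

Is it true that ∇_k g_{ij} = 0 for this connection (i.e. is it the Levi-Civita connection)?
Using ∇_k g_{ij} = ∂_k g_{ij} - Γ^m_{ki} g_{mj} - Γ^m_{kj} g_{im}:
∇_u g_{uu} = (2*u) - (u^3 + u) - (u^3 + u) = -2*u^3 ≠ 0
So the connection is not metric compatible (it is not the Levi-Civita connection).
No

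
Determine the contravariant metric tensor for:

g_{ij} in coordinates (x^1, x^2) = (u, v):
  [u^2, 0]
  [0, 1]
The metric is diagonal, so g^{ij} is diagonal with entries 1/g_{ii}: diag(1/(u^2), 1).
g^{ij}:
  [1/u^2, 0]
  [0, 1]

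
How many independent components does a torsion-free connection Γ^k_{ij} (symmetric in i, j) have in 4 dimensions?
Γ^k_{ij} has n choices for the upper index and n(n+1)/2 independent symmetric lower index pairs.
Total = 4 × 4×5/2 = 4 × 10 = 40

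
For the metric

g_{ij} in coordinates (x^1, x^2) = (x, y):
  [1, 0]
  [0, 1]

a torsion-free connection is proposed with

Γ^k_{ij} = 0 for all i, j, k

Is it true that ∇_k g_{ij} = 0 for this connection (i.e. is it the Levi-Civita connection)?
Using ∇_k g_{ij} = ∂_k g_{ij} - Γ^m_{ki} g_{mj} - Γ^m_{kj} g_{im}:
e.g. ∇_y g_{yy} = (0) - (0) - (0) = 0
Every component ∇_k g_{ij} vanishes: the connection is metric compatible.
Yes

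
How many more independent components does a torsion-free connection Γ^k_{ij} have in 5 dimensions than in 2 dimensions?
Independent components in n dimensions: n × n(n+1)/2 = n^2(n+1)/2.
5D: 5 × 15 = 75
2D: 2 × 3 = 6
Difference = 75 - 6 = 69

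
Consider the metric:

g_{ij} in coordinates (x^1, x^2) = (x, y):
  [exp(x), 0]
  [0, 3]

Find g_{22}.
With x^1 = x, x^2 = y, g_{22} = g_{yy} is the row-2, column-2 entry of the matrix.
g_{22} = 3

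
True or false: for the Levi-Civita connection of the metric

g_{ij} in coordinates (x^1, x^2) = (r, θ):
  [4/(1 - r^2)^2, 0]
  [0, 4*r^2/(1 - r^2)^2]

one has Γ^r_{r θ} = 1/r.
Γ^r_{r θ} = (1/2) g^{rr} (∂_r g_{rθ} + ∂_θ g_{rr} - ∂_r g_{rθ}) = (1/2)((1 - r^2)^2/4)((0) + (0) - (0)) = 0
This differs from the proposed value 1/r.
False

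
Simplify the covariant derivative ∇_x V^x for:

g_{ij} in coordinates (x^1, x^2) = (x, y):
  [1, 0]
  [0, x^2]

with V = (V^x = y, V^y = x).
Non-zero Christoffel symbols:
Γ^x_{y y} = -x
Γ^y_{x y} = 1/x
∇_x V^x = ∂_x V^x + Γ^x_{x j} V^j
  = (0) + (0)(y) + (0)(x)
  = 0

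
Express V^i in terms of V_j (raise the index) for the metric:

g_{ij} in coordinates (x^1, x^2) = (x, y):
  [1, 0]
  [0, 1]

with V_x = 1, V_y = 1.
Inverse metric (diagonal): g^{xx} = 1, g^{yy} = 1
V^i = g^{ij} V_j:
V^x = (1)(1) + (0)(1) = 1
V^y = (0)(1) + (1)(1) = 1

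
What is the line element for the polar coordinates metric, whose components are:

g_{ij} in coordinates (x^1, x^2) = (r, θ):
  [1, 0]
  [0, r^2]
ds^2 = g_{ij} dx^i dx^j; only the non-zero components contribute.
ds^2 = dr^2 + r^2 dθ^2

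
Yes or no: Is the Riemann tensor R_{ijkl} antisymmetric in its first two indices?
R_{ijkl} = -R_{jikl} (follows from metric compatibility).
Yes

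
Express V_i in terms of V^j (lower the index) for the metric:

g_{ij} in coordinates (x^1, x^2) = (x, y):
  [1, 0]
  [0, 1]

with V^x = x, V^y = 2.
V_i = g_{ij} V^j:
V_x = (1)(x) + (0)(2) = x
V_y = (0)(x) + (1)(2) = 2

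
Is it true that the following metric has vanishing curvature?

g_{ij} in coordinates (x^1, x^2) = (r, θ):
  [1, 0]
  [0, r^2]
Non-zero Christoffel symbols:
Γ^r_{θ θ} = -r
Γ^θ_{r θ} = 1/r
Ricci tensor: R_{rr} = 0, R_{rθ} = 0, R_{θθ} = 0
All R_{ij} vanish; in 2 dimensions the Riemann tensor is fully determined by the Ricci tensor, so R^i_{jkl} = 0: the metric is flat (curvilinear coordinates on flat space).
Yes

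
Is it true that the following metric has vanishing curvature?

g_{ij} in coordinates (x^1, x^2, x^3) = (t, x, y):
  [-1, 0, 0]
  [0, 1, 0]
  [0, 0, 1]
All metric components are constant, so every Christoffel symbol vanishes and R^i_{jkl} = 0.
Yes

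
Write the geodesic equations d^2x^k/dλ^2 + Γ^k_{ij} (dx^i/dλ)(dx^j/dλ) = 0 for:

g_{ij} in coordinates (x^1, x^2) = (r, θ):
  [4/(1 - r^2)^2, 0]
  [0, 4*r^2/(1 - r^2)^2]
Geodesic equation: d^2x^k/dλ^2 + Γ^k_{ij} (dx^i/dλ)(dx^j/dλ) = 0.
Non-zero Christoffel symbols:
Γ^r_{r r} = 2*r/(1 - r^2)
Γ^r_{θ θ} = (r^3 + r)/(r^2 - 1)
Γ^θ_{r θ} = (-r^2 - 1)/(r^3 - r)
Substituting (the symmetric pair Γ^k_{ij}, Γ^k_{ji} combines into a factor 2):
d^2r/dλ^2 + (2*r/(1 - r^2)) (dr/dλ)^2 + ((r^3 + r)/(r^2 - 1)) (dθ/dλ)^2 = 0
d^2θ/dλ^2 + ((-2*r^2 - 2)/(r^3 - r)) (dr/dλ)(dθ/dλ) = 0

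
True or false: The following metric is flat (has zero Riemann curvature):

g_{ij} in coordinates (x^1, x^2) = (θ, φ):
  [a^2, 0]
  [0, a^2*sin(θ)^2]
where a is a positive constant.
Non-zero Christoffel symbols:
Γ^θ_{φ φ} = -sin(2*θ)/2
Γ^φ_{θ φ} = 1/tan(θ)
Ricci tensor: R_{θθ} = 1, R_{θφ} = 0, R_{φφ} = sin(θ)^2
The Ricci tensor is non-zero, so the Riemann tensor is non-zero: not flat.
False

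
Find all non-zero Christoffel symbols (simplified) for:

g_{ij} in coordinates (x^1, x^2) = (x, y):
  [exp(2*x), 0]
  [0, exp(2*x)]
Using Γ^k_{ij} = (1/2) g^{km} (∂_i g_{mj} + ∂_j g_{mi} - ∂_m g_{ij}); the metric is diagonal, so only the m = k term contributes.
Non-zero symbols (using the symmetry Γ^k_{ij} = Γ^k_{ji}):
Γ^x_{x x} = (1/2) g^{xx} (∂_x g_{xx} + ∂_x g_{xx} - ∂_x g_{xx}) = (1/2)(exp(-2*x))((2*exp(2*x)) + (2*exp(2*x)) - (2*exp(2*x))) = 1
Γ^x_{y y} = (1/2) g^{xx} (∂_y g_{xy} + ∂_y g_{xy} - ∂_x g_{yy}) = (1/2)(exp(-2*x))((0) + (0) - (2*exp(2*x))) = -1
Γ^y_{x y} = (1/2) g^{yy} (∂_x g_{yy} + ∂_y g_{yx} - ∂_y g_{xy}) = (1/2)(exp(-2*x))((2*exp(2*x)) + (0) - (0)) = 1
All other Christoffel symbols are zero.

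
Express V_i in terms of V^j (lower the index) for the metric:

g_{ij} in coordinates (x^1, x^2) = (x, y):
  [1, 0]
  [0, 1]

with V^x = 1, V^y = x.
V_i = g_{ij} V^j:
V_x = (1)(1) + (0)(x) = 1
V_y = (0)(1) + (1)(x) = x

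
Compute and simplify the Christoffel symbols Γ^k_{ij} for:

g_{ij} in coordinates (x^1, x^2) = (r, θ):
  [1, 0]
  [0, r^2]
Using Γ^k_{ij} = (1/2) g^{km} (∂_i g_{mj} + ∂_j g_{mi} - ∂_m g_{ij}); the metric is diagonal, so only the m = k term contributes.
Non-zero symbols (using the symmetry Γ^k_{ij} = Γ^k_{ji}):
Γ^r_{θ θ} = (1/2) g^{rr} (∂_θ g_{rθ} + ∂_θ g_{rθ} - ∂_r g_{θθ}) = (1/2)(1)((0) + (0) - (2*r)) = -r
Γ^θ_{r θ} = (1/2) g^{θθ} (∂_r g_{θθ} + ∂_θ g_{θr} - ∂_θ g_{rθ}) = (1/2)(1/r^2)((2*r) + (0) - (0)) = 1/r
All other Christoffel symbols are zero.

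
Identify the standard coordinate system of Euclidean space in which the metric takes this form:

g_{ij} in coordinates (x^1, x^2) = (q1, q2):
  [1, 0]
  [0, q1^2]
The line element ds^2 = dq1^2 + q1^2 dq2^2 is dr^2 + r^2 dθ^2 with q1 = r, q2 = θ.
polar coordinates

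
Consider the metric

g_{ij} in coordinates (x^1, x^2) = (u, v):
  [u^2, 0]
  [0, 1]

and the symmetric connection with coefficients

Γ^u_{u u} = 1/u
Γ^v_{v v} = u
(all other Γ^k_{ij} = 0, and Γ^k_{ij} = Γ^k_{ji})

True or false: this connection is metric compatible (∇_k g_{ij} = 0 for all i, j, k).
Using ∇_k g_{ij} = ∂_k g_{ij} - Γ^m_{ki} g_{mj} - Γ^m_{kj} g_{im}:
∇_v g_{vv} = (0) - (u) - (u) = -2*u ≠ 0
So the connection is not metric compatible (it is not the Levi-Civita connection).
False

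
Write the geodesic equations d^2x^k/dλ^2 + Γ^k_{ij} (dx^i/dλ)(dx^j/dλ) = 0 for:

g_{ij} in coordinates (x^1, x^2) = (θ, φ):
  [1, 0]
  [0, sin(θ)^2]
Geodesic equation: d^2x^k/dλ^2 + Γ^k_{ij} (dx^i/dλ)(dx^j/dλ) = 0.
Non-zero Christoffel symbols:
Γ^θ_{φ φ} = -sin(2*θ)/2
Γ^φ_{θ φ} = 1/tan(θ)
Substituting (the symmetric pair Γ^k_{ij}, Γ^k_{ji} combines into a factor 2):
d^2θ/dλ^2 - (sin(2*θ)/2) (dφ/dλ)^2 = 0
d^2φ/dλ^2 + (2/tan(θ)) (dθ/dλ)(dφ/dλ) = 0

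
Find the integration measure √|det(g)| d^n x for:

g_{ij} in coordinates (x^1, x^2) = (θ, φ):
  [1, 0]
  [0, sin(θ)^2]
det(g) = sin(θ)^2
√|det(g)| = sin(θ) (taking 0 < θ < π so that |sin(θ)| = sin(θ))
Volume element: dV = sin(θ) dθ dφ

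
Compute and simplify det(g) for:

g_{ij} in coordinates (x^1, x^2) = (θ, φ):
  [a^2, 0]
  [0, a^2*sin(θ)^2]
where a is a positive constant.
For a 2×2 metric: det(g) = g_{11}·g_{22} - g_{12}·g_{21}
= (a^2)·(a^2*sin(θ)^2) - (0)·(0)
= a^4*sin(θ)^2 - 0
det(g) = a^4*sin(θ)^2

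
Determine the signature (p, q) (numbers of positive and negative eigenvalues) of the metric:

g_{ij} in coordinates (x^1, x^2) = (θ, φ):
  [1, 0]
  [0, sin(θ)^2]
The metric is diagonal, so its eigenvalues are the diagonal entries: 1, sin(θ)^2 (at a generic point, where coordinate-dependent entries are positive).
2 positive, 0 negative.
(2, 0) - Riemannian (positive definite)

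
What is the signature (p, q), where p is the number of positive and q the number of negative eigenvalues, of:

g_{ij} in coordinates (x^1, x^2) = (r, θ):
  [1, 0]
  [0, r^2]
The metric is diagonal, so its eigenvalues are the diagonal entries: 1, r^2 (at a generic point, where coordinate-dependent entries are positive).
2 positive, 0 negative.
(2, 0) - Riemannian (positive definite)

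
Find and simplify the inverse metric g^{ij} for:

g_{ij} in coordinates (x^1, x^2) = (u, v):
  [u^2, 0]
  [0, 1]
The metric is diagonal, so g^{ij} is diagonal with entries 1/g_{ii}: diag(1/(u^2), 1).
g^{ij}:
  [1/u^2, 0]
  [0, 1]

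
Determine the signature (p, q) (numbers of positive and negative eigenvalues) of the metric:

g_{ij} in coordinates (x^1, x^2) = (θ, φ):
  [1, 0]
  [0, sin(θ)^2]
The metric is diagonal, so its eigenvalues are the diagonal entries: 1, sin(θ)^2 (at a generic point, where coordinate-dependent entries are positive).
2 positive, 0 negative.
(2, 0) - Riemannian (positive definite)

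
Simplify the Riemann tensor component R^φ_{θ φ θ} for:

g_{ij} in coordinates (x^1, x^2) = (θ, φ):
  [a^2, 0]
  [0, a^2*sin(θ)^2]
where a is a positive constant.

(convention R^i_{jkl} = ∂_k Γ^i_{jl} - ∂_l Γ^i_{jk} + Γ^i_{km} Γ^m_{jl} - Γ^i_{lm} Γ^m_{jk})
Non-zero Christoffel symbols (Γ^k_{ij} = Γ^k_{ji}):
Γ^θ_{φ φ} = -sin(2*θ)/2
Γ^φ_{θ φ} = 1/tan(θ)
R^φ_{θ φ θ} = ∂_φ Γ^φ_{θ θ} - ∂_θ Γ^φ_{θ φ} + Γ^φ_{φ m} Γ^m_{θ θ} - Γ^φ_{θ m} Γ^m_{θ φ}
  = (0) - (-1/sin(θ)^2) + (0) - (1/tan(θ)^2) = 1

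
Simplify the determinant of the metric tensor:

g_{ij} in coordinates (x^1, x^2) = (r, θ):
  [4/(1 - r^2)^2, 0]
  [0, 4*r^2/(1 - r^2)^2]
For a 2×2 metric: det(g) = g_{11}·g_{22} - g_{12}·g_{21}
= (4/(1 - r^2)^2)·(4*r^2/(1 - r^2)^2) - (0)·(0)
= 16*r^2/(1 - r^2)^4 - 0
det(g) = 16*r^2/(1 - r^2)^4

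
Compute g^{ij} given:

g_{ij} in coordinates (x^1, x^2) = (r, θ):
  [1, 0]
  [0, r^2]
The metric is diagonal, so g^{ij} is diagonal with entries 1/g_{ii}: diag(1, 1/(r^2)).
g^{ij}:
  [1, 0]
  [0, 1/r^2]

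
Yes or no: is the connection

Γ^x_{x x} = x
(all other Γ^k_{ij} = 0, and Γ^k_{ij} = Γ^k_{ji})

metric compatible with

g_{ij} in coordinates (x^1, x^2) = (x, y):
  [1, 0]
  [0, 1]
Using ∇_k g_{ij} = ∂_k g_{ij} - Γ^m_{ki} g_{mj} - Γ^m_{kj} g_{im}:
∇_x g_{xx} = (0) - (x) - (x) = -2*x ≠ 0
So the connection is not metric compatible (it is not the Levi-Civita connection).
No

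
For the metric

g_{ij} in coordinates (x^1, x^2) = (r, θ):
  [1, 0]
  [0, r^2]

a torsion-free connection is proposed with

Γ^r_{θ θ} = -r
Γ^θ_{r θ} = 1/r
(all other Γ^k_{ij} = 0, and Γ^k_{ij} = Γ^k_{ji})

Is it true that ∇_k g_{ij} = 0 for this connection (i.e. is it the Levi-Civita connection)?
Using ∇_k g_{ij} = ∂_k g_{ij} - Γ^m_{ki} g_{mj} - Γ^m_{kj} g_{im}:
e.g. ∇_r g_{θθ} = (2*r) - (r) - (r) = 0
Every component ∇_k g_{ij} vanishes: the connection is metric compatible.
Yes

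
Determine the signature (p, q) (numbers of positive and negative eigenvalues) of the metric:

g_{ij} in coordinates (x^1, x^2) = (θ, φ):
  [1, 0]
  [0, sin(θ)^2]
The metric is diagonal, so its eigenvalues are the diagonal entries: 1, sin(θ)^2 (at a generic point, where coordinate-dependent entries are positive).
2 positive, 0 negative.
(2, 0) - Riemannian (positive definite)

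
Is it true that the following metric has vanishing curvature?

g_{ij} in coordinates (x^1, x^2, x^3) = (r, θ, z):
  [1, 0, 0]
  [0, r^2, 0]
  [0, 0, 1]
Non-zero Christoffel symbols:
Γ^r_{θ θ} = -r
Γ^θ_{r θ} = 1/r
Ricci tensor: R_{rr} = 0, R_{rθ} = 0, R_{rz} = 0, R_{θθ} = 0, R_{θz} = 0, R_{zz} = 0
All R_{ij} vanish; in 3 dimensions the Riemann tensor is fully determined by the Ricci tensor, so R^i_{jkl} = 0: the metric is flat (curvilinear coordinates on flat space).
Yes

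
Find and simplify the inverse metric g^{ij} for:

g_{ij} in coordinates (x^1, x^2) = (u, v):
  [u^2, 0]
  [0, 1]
The metric is diagonal, so g^{ij} is diagonal with entries 1/g_{ii}: diag(1/(u^2), 1).
g^{ij}:
  [1/u^2, 0]
  [0, 1]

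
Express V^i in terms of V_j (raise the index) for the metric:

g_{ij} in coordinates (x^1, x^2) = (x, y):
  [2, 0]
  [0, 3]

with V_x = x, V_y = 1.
Inverse metric (diagonal): g^{xx} = 1/2, g^{yy} = 1/3
V^i = g^{ij} V_j:
V^x = (1/2)(x) + (0)(1) = x/2
V^y = (0)(x) + (1/3)(1) = 1/3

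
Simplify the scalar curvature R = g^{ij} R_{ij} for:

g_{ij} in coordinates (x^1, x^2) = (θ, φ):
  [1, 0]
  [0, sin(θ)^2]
Non-zero Christoffel symbols (Γ^k_{ij} = Γ^k_{ji}):
Γ^θ_{φ φ} = -sin(2*θ)/2
Γ^φ_{θ φ} = 1/tan(θ)
Ricci tensor (R_{ij} = R^k_{ikj}): R_{θθ} = 1, R_{θφ} = 0, R_{φφ} = sin(θ)^2
Inverse metric: g^{θθ} = 1, g^{φφ} = 1/sin(θ)^2
R = g^{ij} R_{ij} = (1)(1) + (1/sin(θ)^2)(sin(θ)^2) = 2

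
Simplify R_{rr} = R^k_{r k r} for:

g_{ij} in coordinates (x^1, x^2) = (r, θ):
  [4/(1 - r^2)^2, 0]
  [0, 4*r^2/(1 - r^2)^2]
Non-zero Christoffel symbols (Γ^k_{ij} = Γ^k_{ji}):
Γ^r_{r r} = 2*r/(1 - r^2)
Γ^r_{θ θ} = (r^3 + r)/(r^2 - 1)
Γ^θ_{r θ} = (-r^2 - 1)/(r^3 - r)
R^r_{r r r} = 0 (a repeated index in an antisymmetric pair)
R^θ_{r θ r} = ∂_θ Γ^θ_{r r} - ∂_r Γ^θ_{r θ} + Γ^θ_{θ m} Γ^m_{r r} - Γ^θ_{r m} Γ^m_{r θ}
  = (0) - ((r^4 + 4*r^2 - 1)/(r^3 - r)^2) + (2*(r^2 + 1)/(r^2 - 1)^2) - ((r^2 + 1)^2/(r^3 - r)^2) = -4/(r^2 - 1)^2
R_{rr} = R^r_{r r r} + R^θ_{r θ r} = (0) + (-4/(r^2 - 1)^2) = -4/(r^2 - 1)^2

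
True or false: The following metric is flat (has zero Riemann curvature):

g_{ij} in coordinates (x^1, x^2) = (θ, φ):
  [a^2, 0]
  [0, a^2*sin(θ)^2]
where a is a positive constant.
Non-zero Christoffel symbols:
Γ^θ_{φ φ} = -sin(2*θ)/2
Γ^φ_{θ φ} = 1/tan(θ)
Ricci tensor: R_{θθ} = 1, R_{θφ} = 0, R_{φφ} = sin(θ)^2
The Ricci tensor is non-zero, so the Riemann tensor is non-zero: not flat.
False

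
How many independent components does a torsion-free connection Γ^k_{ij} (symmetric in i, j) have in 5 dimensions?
Γ^k_{ij} has n choices for the upper index and n(n+1)/2 independent symmetric lower index pairs.
Total = 5 × 5×6/2 = 5 × 15 = 75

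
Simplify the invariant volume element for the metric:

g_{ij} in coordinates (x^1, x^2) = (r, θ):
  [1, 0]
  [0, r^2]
det(g) = r^2
√|det(g)| = r
Volume element: dV = r dr dθ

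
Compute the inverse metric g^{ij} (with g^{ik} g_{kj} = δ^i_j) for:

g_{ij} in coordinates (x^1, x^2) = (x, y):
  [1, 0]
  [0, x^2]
The metric is diagonal, so g^{ij} is diagonal with entries 1/g_{ii}: diag(1, 1/(x^2)).
g^{ij}:
  [1, 0]
  [0, 1/x^2]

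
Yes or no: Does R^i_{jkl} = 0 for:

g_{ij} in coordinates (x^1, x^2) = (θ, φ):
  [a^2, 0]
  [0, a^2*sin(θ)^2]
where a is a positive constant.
Non-zero Christoffel symbols:
Γ^θ_{φ φ} = -sin(2*θ)/2
Γ^φ_{θ φ} = 1/tan(θ)
Ricci tensor: R_{θθ} = 1, R_{θφ} = 0, R_{φφ} = sin(θ)^2
The Ricci tensor is non-zero, so the Riemann tensor is non-zero: not flat.
No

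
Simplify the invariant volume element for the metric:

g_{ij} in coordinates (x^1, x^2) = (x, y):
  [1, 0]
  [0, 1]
det(g) = 1
√|det(g)| = 1
Volume element: dV = 1 dx dy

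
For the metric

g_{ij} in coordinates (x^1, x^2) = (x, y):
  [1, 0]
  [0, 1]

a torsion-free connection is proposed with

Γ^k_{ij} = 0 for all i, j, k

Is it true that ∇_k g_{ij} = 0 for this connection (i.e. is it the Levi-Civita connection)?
Using ∇_k g_{ij} = ∂_k g_{ij} - Γ^m_{ki} g_{mj} - Γ^m_{kj} g_{im}:
e.g. ∇_y g_{xx} = (0) - (0) - (0) = 0
Every component ∇_k g_{ij} vanishes: the connection is metric compatible.
Yes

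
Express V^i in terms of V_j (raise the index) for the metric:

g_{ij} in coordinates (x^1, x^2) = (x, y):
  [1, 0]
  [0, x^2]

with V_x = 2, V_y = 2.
Inverse metric (diagonal): g^{xx} = 1, g^{yy} = 1/x^2
V^i = g^{ij} V_j:
V^x = (1)(2) + (0)(2) = 2
V^y = (0)(2) + (1/x^2)(2) = 2/x^2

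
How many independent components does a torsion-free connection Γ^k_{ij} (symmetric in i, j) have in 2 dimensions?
Γ^k_{ij} has n choices for the upper index and n(n+1)/2 independent symmetric lower index pairs.
Total = 2 × 2×3/2 = 2 × 3 = 6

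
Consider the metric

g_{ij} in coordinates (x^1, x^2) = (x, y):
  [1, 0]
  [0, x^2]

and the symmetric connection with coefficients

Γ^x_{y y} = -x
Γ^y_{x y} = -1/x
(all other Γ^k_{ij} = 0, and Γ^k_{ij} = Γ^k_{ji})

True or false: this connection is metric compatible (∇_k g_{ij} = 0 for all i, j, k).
Using ∇_k g_{ij} = ∂_k g_{ij} - Γ^m_{ki} g_{mj} - Γ^m_{kj} g_{im}:
∇_x g_{yy} = (2*x) - (-x) - (-x) = 4*x ≠ 0
So the connection is not metric compatible (it is not the Levi-Civita connection).
False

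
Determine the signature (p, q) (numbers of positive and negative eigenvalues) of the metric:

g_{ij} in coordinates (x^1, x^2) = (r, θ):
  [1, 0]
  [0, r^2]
The metric is diagonal, so its eigenvalues are the diagonal entries: 1, r^2 (at a generic point, where coordinate-dependent entries are positive).
2 positive, 0 negative.
(2, 0) - Riemannian (positive definite)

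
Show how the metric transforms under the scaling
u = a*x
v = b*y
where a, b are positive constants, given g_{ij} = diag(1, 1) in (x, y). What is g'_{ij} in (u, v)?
Invert the transformation: x = u/a, y = v/b
g'_{ij} = (∂x^k/∂x'^i)(∂x^l/∂x'^j) g_{kl}; with g_{kl} = δ_{kl} this is Σ_k (∂x^k/∂x'^i)(∂x^k/∂x'^j).
Jacobian: ∂x/∂u = 1/a, ∂x/∂v = 0, ∂y/∂u = 0, ∂y/∂v = 1/b
g'_{uu} = (1/a)(1/a) + (0)(0) = 1/a^2
g'_{uv} = (1/a)(0) + (0)(1/b) = 0
g'_{vv} = (0)(0) + (1/b)(1/b) = 1/b^2
g'_{ij} = diag(1/a^2, 1/b^2)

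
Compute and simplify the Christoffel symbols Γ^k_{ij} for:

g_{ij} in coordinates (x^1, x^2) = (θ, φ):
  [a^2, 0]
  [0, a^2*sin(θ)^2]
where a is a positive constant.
Using Γ^k_{ij} = (1/2) g^{km} (∂_i g_{mj} + ∂_j g_{mi} - ∂_m g_{ij}); the metric is diagonal, so only the m = k term contributes.
Non-zero symbols (using the symmetry Γ^k_{ij} = Γ^k_{ji}):
Γ^θ_{φ φ} = (1/2) g^{θθ} (∂_φ g_{θφ} + ∂_φ g_{θφ} - ∂_θ g_{φφ}) = (1/2)(1/a^2)((0) + (0) - (a^2*sin(2*θ))) = -sin(2*θ)/2
Γ^φ_{θ φ} = (1/2) g^{φφ} (∂_θ g_{φφ} + ∂_φ g_{φθ} - ∂_φ g_{θφ}) = (1/2)(1/(a^2*sin(θ)^2))((a^2*sin(2*θ)) + (0) - (0)) = 1/tan(θ)
All other Christoffel symbols are zero.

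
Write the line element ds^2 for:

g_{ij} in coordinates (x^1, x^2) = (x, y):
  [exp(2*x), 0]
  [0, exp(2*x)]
ds^2 = g_{ij} dx^i dx^j; only the non-zero components contribute.
ds^2 = exp(2*x) dx^2 + exp(2*x) dy^2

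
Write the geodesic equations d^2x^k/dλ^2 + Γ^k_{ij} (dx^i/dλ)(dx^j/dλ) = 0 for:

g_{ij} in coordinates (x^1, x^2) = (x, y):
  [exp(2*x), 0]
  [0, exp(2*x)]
Geodesic equation: d^2x^k/dλ^2 + Γ^k_{ij} (dx^i/dλ)(dx^j/dλ) = 0.
Non-zero Christoffel symbols:
Γ^x_{x x} = 1
Γ^x_{y y} = -1
Γ^y_{x y} = 1
Substituting (the symmetric pair Γ^k_{ij}, Γ^k_{ji} combines into a factor 2):
d^2x/dλ^2 + (dx/dλ)^2 - (dy/dλ)^2 = 0
d^2y/dλ^2 + 2 (dx/dλ)(dy/dλ) = 0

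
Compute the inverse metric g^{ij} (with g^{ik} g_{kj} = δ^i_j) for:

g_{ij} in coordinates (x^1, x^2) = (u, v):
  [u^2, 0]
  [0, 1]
The metric is diagonal, so g^{ij} is diagonal with entries 1/g_{ii}: diag(1/(u^2), 1).
g^{ij}:
  [1/u^2, 0]
  [0, 1]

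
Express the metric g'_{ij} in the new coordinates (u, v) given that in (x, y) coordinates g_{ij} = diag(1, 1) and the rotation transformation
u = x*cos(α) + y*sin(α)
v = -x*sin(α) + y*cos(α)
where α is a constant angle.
Invert the transformation: x = u*cos(α) - v*sin(α), y = u*sin(α) + v*cos(α)
g'_{ij} = (∂x^k/∂x'^i)(∂x^l/∂x'^j) g_{kl}; with g_{kl} = δ_{kl} this is Σ_k (∂x^k/∂x'^i)(∂x^k/∂x'^j).
Jacobian: ∂x/∂u = cos(α), ∂x/∂v = -sin(α), ∂y/∂u = sin(α), ∂y/∂v = cos(α)
g'_{uu} = (cos(α))(cos(α)) + (sin(α))(sin(α)) = 1
g'_{uv} = (cos(α))(-sin(α)) + (sin(α))(cos(α)) = 0
g'_{vv} = (-sin(α))(-sin(α)) + (cos(α))(cos(α)) = 1
g'_{ij} = diag(1, 1)
The Euclidean metric is invariant under rotations.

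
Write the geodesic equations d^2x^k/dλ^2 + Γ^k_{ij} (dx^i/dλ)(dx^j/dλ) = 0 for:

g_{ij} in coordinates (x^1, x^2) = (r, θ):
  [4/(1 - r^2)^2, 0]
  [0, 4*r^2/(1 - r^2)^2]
Geodesic equation: d^2x^k/dλ^2 + Γ^k_{ij} (dx^i/dλ)(dx^j/dλ) = 0.
Non-zero Christoffel symbols:
Γ^r_{r r} = 2*r/(1 - r^2)
Γ^r_{θ θ} = (r^3 + r)/(r^2 - 1)
Γ^θ_{r θ} = (-r^2 - 1)/(r^3 - r)
Substituting (the symmetric pair Γ^k_{ij}, Γ^k_{ji} combines into a factor 2):
d^2r/dλ^2 + (2*r/(1 - r^2)) (dr/dλ)^2 + ((r^3 + r)/(r^2 - 1)) (dθ/dλ)^2 = 0
d^2θ/dλ^2 + ((-2*r^2 - 2)/(r^3 - r)) (dr/dλ)(dθ/dλ) = 0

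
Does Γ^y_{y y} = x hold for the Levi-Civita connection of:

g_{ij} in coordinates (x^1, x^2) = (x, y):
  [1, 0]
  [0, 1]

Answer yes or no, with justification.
Γ^y_{y y} = (1/2) g^{yy} (∂_y g_{yy} + ∂_y g_{yy} - ∂_y g_{yy}) = (1/2)(1)((0) + (0) - (0)) = 0
This differs from the proposed value x.
No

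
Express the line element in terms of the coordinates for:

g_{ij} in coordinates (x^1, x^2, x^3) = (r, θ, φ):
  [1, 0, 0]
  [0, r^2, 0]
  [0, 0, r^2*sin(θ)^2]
ds^2 = g_{ij} dx^i dx^j; only the non-zero components contribute.
ds^2 = dr^2 + r^2 dθ^2 + r^2*sin(θ)^2 dφ^2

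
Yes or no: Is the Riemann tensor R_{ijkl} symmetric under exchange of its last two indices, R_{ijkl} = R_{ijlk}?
It is antisymmetric in the last pair: R_{ijkl} = -R_{ijlk}.
No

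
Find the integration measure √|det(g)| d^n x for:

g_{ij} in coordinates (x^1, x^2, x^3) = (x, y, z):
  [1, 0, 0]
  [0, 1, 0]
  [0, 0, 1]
det(g) = 1
√|det(g)| = 1
Volume element: dV = 1 dx dy dz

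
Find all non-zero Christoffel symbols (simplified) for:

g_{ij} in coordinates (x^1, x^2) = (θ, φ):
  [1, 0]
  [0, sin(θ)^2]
Using Γ^k_{ij} = (1/2) g^{km} (∂_i g_{mj} + ∂_j g_{mi} - ∂_m g_{ij}); the metric is diagonal, so only the m = k term contributes.
Non-zero symbols (using the symmetry Γ^k_{ij} = Γ^k_{ji}):
Γ^θ_{φ φ} = (1/2) g^{θθ} (∂_φ g_{θφ} + ∂_φ g_{θφ} - ∂_θ g_{φφ}) = (1/2)(1)((0) + (0) - (sin(2*θ))) = -sin(2*θ)/2
Γ^φ_{θ φ} = (1/2) g^{φφ} (∂_θ g_{φφ} + ∂_φ g_{φθ} - ∂_φ g_{θφ}) = (1/2)(1/sin(θ)^2)((sin(2*θ)) + (0) - (0)) = 1/tan(θ)
All other Christoffel symbols are zero.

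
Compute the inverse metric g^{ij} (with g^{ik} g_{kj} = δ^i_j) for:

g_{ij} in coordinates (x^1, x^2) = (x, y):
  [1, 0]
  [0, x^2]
The metric is diagonal, so g^{ij} is diagonal with entries 1/g_{ii}: diag(1, 1/(x^2)).
g^{ij}:
  [1, 0]
  [0, 1/x^2]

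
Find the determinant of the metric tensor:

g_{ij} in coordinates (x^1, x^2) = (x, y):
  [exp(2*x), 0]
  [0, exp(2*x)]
For a 2×2 metric: det(g) = g_{11}·g_{22} - g_{12}·g_{21}
= (exp(2*x))·(exp(2*x)) - (0)·(0)
= exp(4*x) - 0
det(g) = exp(4*x)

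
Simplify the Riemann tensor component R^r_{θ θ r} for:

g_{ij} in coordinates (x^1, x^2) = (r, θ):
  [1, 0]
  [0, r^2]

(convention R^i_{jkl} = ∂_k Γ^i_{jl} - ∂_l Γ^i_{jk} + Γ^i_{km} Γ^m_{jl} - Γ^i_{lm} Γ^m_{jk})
Non-zero Christoffel symbols (Γ^k_{ij} = Γ^k_{ji}):
Γ^r_{θ θ} = -r
Γ^θ_{r θ} = 1/r
R^r_{θ θ r} = ∂_θ Γ^r_{θ r} - ∂_r Γ^r_{θ θ} + Γ^r_{θ m} Γ^m_{θ r} - Γ^r_{r m} Γ^m_{θ θ}
  = (0) - (-1) + (-1) - (0) = 0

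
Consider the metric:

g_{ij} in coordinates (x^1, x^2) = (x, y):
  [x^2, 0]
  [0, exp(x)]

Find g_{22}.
With x^1 = x, x^2 = y, g_{22} = g_{yy} is the row-2, column-2 entry of the matrix.
g_{22} = exp(x)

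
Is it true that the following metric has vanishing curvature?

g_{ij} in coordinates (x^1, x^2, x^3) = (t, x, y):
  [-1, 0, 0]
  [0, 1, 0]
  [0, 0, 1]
All metric components are constant, so every Christoffel symbol vanishes and R^i_{jkl} = 0.
Yes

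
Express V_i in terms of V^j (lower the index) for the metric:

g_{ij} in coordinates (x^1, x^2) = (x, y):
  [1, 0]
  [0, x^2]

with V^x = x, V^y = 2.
V_i = g_{ij} V^j:
V_x = (1)(x) + (0)(2) = x
V_y = (0)(x) + (x^2)(2) = 2*x^2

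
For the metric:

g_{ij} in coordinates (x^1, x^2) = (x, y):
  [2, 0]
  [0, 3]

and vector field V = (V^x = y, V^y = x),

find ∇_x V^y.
All Christoffel symbols are zero.
∇_x V^y = ∂_x V^y + Γ^y_{x j} V^j
  = (1) + (0)(y) + (0)(x)
  = 1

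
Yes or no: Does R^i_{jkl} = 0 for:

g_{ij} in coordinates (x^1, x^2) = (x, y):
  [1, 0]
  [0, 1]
All metric components are constant, so every Christoffel symbol vanishes and R^i_{jkl} = 0.
Yes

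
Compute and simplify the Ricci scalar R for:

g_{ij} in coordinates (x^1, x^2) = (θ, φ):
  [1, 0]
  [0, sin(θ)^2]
Non-zero Christoffel symbols (Γ^k_{ij} = Γ^k_{ji}):
Γ^θ_{φ φ} = -sin(2*θ)/2
Γ^φ_{θ φ} = 1/tan(θ)
Ricci tensor (R_{ij} = R^k_{ikj}): R_{θθ} = 1, R_{θφ} = 0, R_{φφ} = sin(θ)^2
Inverse metric: g^{θθ} = 1, g^{φφ} = 1/sin(θ)^2
R = g^{ij} R_{ij} = (1)(1) + (1/sin(θ)^2)(sin(θ)^2) = 2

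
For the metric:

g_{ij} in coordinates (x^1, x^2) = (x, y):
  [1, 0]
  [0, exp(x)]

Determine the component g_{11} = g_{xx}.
With x^1 = x, x^2 = y, g_{11} = g_{xx} is the row-1, column-1 entry of the matrix.
g_{11} = 1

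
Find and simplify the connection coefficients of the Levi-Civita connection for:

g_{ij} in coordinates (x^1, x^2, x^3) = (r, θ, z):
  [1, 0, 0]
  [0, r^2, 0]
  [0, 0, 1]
Using Γ^k_{ij} = (1/2) g^{km} (∂_i g_{mj} + ∂_j g_{mi} - ∂_m g_{ij}); the metric is diagonal, so only the m = k term contributes.
Non-zero symbols (using the symmetry Γ^k_{ij} = Γ^k_{ji}):
Γ^r_{θ θ} = (1/2) g^{rr} (∂_θ g_{rθ} + ∂_θ g_{rθ} - ∂_r g_{θθ}) = (1/2)(1)((0) + (0) - (2*r)) = -r
Γ^θ_{r θ} = (1/2) g^{θθ} (∂_r g_{θθ} + ∂_θ g_{θr} - ∂_θ g_{rθ}) = (1/2)(1/r^2)((2*r) + (0) - (0)) = 1/r
All other Christoffel symbols are zero.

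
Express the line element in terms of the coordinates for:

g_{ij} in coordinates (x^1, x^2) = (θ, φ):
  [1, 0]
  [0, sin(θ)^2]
ds^2 = g_{ij} dx^i dx^j; only the non-zero components contribute.
ds^2 = dθ^2 + sin(θ)^2 dφ^2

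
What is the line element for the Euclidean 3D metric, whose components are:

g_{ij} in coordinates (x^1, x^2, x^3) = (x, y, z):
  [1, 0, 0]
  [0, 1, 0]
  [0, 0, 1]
ds^2 = g_{ij} dx^i dx^j; only the non-zero components contribute.
ds^2 = dx^2 + dy^2 + dz^2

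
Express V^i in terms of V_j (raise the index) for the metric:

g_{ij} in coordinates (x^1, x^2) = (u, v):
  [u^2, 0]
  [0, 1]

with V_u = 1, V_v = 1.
Inverse metric (diagonal): g^{uu} = 1/u^2, g^{vv} = 1
V^i = g^{ij} V_j:
V^u = (1/u^2)(1) + (0)(1) = 1/u^2
V^v = (0)(1) + (1)(1) = 1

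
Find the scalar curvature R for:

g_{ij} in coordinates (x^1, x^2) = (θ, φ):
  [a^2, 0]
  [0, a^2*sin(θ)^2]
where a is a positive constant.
Non-zero Christoffel symbols (Γ^k_{ij} = Γ^k_{ji}):
Γ^θ_{φ φ} = -sin(2*θ)/2
Γ^φ_{θ φ} = 1/tan(θ)
Ricci tensor (R_{ij} = R^k_{ikj}): R_{θθ} = 1, R_{θφ} = 0, R_{φφ} = sin(θ)^2
Inverse metric: g^{θθ} = 1/a^2, g^{φφ} = 1/(a^2*sin(θ)^2)
R = g^{ij} R_{ij} = (1/a^2)(1) + (1/(a^2*sin(θ)^2))(sin(θ)^2) = 2/a^2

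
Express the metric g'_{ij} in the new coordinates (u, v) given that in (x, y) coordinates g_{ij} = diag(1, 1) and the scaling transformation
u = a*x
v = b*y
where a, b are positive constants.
Invert the transformation: x = u/a, y = v/b
g'_{ij} = (∂x^k/∂x'^i)(∂x^l/∂x'^j) g_{kl}; with g_{kl} = δ_{kl} this is Σ_k (∂x^k/∂x'^i)(∂x^k/∂x'^j).
Jacobian: ∂x/∂u = 1/a, ∂x/∂v = 0, ∂y/∂u = 0, ∂y/∂v = 1/b
g'_{uu} = (1/a)(1/a) + (0)(0) = 1/a^2
g'_{uv} = (1/a)(0) + (0)(1/b) = 0
g'_{vv} = (0)(0) + (1/b)(1/b) = 1/b^2
g'_{ij} = diag(1/a^2, 1/b^2)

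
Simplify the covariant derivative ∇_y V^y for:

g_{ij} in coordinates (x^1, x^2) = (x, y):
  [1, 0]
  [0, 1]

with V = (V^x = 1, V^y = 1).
All Christoffel symbols are zero.
∇_y V^y = ∂_y V^y + Γ^y_{y j} V^j
  = (0) + (0)(1) + (0)(1)
  = 0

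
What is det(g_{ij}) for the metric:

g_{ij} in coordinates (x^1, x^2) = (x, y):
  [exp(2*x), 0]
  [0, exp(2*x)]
For a 2×2 metric: det(g) = g_{11}·g_{22} - g_{12}·g_{21}
= (exp(2*x))·(exp(2*x)) - (0)·(0)
= exp(4*x) - 0
det(g) = exp(4*x)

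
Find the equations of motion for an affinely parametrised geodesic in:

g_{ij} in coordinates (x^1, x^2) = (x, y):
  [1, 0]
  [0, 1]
Geodesic equation: d^2x^k/dλ^2 + Γ^k_{ij} (dx^i/dλ)(dx^j/dλ) = 0.
All Christoffel symbols vanish, so the geodesics are straight lines:
d^2x/dλ^2 = 0
d^2y/dλ^2 = 0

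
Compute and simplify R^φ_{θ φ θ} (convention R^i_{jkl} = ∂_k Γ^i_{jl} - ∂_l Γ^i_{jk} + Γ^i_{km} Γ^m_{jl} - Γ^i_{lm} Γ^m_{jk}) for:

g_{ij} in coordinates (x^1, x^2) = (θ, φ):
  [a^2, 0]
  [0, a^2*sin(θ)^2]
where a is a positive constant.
Non-zero Christoffel symbols (Γ^k_{ij} = Γ^k_{ji}):
Γ^θ_{φ φ} = -sin(2*θ)/2
Γ^φ_{θ φ} = 1/tan(θ)
R^φ_{θ φ θ} = ∂_φ Γ^φ_{θ θ} - ∂_θ Γ^φ_{θ φ} + Γ^φ_{φ m} Γ^m_{θ θ} - Γ^φ_{θ m} Γ^m_{θ φ}
  = (0) - (-1/sin(θ)^2) + (0) - (1/tan(θ)^2) = 1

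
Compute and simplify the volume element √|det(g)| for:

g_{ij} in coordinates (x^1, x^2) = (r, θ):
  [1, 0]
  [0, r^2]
det(g) = r^2
√|det(g)| = r
Volume element: dV = r dr dθ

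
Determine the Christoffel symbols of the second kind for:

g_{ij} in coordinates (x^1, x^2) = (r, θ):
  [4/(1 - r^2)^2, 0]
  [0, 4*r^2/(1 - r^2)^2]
Using Γ^k_{ij} = (1/2) g^{km} (∂_i g_{mj} + ∂_j g_{mi} - ∂_m g_{ij}); the metric is diagonal, so only the m = k term contributes.
Non-zero symbols (using the symmetry Γ^k_{ij} = Γ^k_{ji}):
Γ^r_{r r} = (1/2) g^{rr} (∂_r g_{rr} + ∂_r g_{rr} - ∂_r g_{rr}) = (1/2)((1 - r^2)^2/4)((16*r/(1 - r^2)^3) + (16*r/(1 - r^2)^3) - (16*r/(1 - r^2)^3)) = 2*r/(1 - r^2)
Γ^r_{θ θ} = (1/2) g^{rr} (∂_θ g_{rθ} + ∂_θ g_{rθ} - ∂_r g_{θθ}) = (1/2)((1 - r^2)^2/4)((0) + (0) - (-8*(r^3 + r)/(r^2 - 1)^3)) = (r^3 + r)/(r^2 - 1)
Γ^θ_{r θ} = (1/2) g^{θθ} (∂_r g_{θθ} + ∂_θ g_{θr} - ∂_θ g_{rθ}) = (1/2)((1 - r^2)^2/(4*r^2))((-8*(r^3 + r)/(r^2 - 1)^3) + (0) - (0)) = (-r^2 - 1)/(r^3 - r)
All other Christoffel symbols are zero.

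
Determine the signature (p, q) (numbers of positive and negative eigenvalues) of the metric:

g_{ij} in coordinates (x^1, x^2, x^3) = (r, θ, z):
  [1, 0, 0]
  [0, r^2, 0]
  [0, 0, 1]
The metric is diagonal, so its eigenvalues are the diagonal entries: 1, r^2, 1 (at a generic point, where coordinate-dependent entries are positive).
3 positive, 0 negative.
(3, 0) - Riemannian (positive definite)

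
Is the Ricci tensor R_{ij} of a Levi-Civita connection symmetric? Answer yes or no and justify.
R_{ij} = R^k_{ikj}; the pair symmetry R_{kilj} = R_{ljki} gives R_{ij} = R_{ji}.
Yes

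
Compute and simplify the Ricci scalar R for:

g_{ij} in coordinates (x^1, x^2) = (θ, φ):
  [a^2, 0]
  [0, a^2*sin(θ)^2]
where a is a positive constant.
Non-zero Christoffel symbols (Γ^k_{ij} = Γ^k_{ji}):
Γ^θ_{φ φ} = -sin(2*θ)/2
Γ^φ_{θ φ} = 1/tan(θ)
Ricci tensor (R_{ij} = R^k_{ikj}): R_{θθ} = 1, R_{θφ} = 0, R_{φφ} = sin(θ)^2
Inverse metric: g^{θθ} = 1/a^2, g^{φφ} = 1/(a^2*sin(θ)^2)
R = g^{ij} R_{ij} = (1/a^2)(1) + (1/(a^2*sin(θ)^2))(sin(θ)^2) = 2/a^2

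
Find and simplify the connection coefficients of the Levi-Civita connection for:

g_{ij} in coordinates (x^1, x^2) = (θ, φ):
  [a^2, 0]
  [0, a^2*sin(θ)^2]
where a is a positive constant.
Using Γ^k_{ij} = (1/2) g^{km} (∂_i g_{mj} + ∂_j g_{mi} - ∂_m g_{ij}); the metric is diagonal, so only the m = k term contributes.
Non-zero symbols (using the symmetry Γ^k_{ij} = Γ^k_{ji}):
Γ^θ_{φ φ} = (1/2) g^{θθ} (∂_φ g_{θφ} + ∂_φ g_{θφ} - ∂_θ g_{φφ}) = (1/2)(1/a^2)((0) + (0) - (a^2*sin(2*θ))) = -sin(2*θ)/2
Γ^φ_{θ φ} = (1/2) g^{φφ} (∂_θ g_{φφ} + ∂_φ g_{φθ} - ∂_φ g_{θφ}) = (1/2)(1/(a^2*sin(θ)^2))((a^2*sin(2*θ)) + (0) - (0)) = 1/tan(θ)
All other Christoffel symbols are zero.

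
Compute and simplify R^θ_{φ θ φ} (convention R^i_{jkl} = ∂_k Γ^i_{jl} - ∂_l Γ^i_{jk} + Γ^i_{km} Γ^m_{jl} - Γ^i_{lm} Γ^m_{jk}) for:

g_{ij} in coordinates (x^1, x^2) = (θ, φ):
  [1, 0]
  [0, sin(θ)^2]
Non-zero Christoffel symbols (Γ^k_{ij} = Γ^k_{ji}):
Γ^θ_{φ φ} = -sin(2*θ)/2
Γ^φ_{θ φ} = 1/tan(θ)
R^θ_{φ θ φ} = ∂_θ Γ^θ_{φ φ} - ∂_φ Γ^θ_{φ θ} + Γ^θ_{θ m} Γ^m_{φ φ} - Γ^θ_{φ m} Γ^m_{φ θ}
  = (-cos(2*θ)) - (0) + (0) - (-cos(θ)^2) = sin(θ)^2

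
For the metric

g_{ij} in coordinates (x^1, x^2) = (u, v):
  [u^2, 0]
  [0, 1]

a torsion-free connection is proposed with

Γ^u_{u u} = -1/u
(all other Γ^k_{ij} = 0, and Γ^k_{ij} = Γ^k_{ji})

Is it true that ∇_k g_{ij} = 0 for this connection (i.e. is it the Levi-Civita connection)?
Using ∇_k g_{ij} = ∂_k g_{ij} - Γ^m_{ki} g_{mj} - Γ^m_{kj} g_{im}:
∇_u g_{uu} = (2*u) - (-u) - (-u) = 4*u ≠ 0
So the connection is not metric compatible (it is not the Levi-Civita connection).
No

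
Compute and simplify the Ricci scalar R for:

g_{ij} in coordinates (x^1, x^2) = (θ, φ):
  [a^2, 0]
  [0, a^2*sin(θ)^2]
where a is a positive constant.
Non-zero Christoffel symbols (Γ^k_{ij} = Γ^k_{ji}):
Γ^θ_{φ φ} = -sin(2*θ)/2
Γ^φ_{θ φ} = 1/tan(θ)
Ricci tensor (R_{ij} = R^k_{ikj}): R_{θθ} = 1, R_{θφ} = 0, R_{φφ} = sin(θ)^2
Inverse metric: g^{θθ} = 1/a^2, g^{φφ} = 1/(a^2*sin(θ)^2)
R = g^{ij} R_{ij} = (1/a^2)(1) + (1/(a^2*sin(θ)^2))(sin(θ)^2) = 2/a^2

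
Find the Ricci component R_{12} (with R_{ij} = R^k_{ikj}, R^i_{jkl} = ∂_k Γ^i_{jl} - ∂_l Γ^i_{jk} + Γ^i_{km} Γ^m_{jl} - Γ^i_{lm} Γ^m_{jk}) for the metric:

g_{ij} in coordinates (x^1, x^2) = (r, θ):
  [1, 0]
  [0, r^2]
Non-zero Christoffel symbols (Γ^k_{ij} = Γ^k_{ji}):
Γ^r_{θ θ} = -r
Γ^θ_{r θ} = 1/r
R^r_{r r θ} = 0 (a repeated index in an antisymmetric pair)
R^θ_{r θ θ} = 0 (a repeated index in an antisymmetric pair)
R_{rθ} = R^r_{r r θ} + R^θ_{r θ θ} = (0) + (0) = 0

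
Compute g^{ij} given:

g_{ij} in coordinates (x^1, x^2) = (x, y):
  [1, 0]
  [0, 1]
The metric is diagonal, so g^{ij} is diagonal with entries 1/g_{ii}: diag(1, 1).
g^{ij}:
  [1, 0]
  [0, 1]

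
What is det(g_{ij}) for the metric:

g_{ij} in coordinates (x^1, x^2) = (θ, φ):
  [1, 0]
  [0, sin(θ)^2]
For a 2×2 metric: det(g) = g_{11}·g_{22} - g_{12}·g_{21}
= (1)·(sin(θ)^2) - (0)·(0)
= sin(θ)^2 - 0
det(g) = sin(θ)^2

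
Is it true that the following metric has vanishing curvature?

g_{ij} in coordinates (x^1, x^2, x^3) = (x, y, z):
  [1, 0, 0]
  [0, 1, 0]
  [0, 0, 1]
All metric components are constant, so every Christoffel symbol vanishes and R^i_{jkl} = 0.
Yes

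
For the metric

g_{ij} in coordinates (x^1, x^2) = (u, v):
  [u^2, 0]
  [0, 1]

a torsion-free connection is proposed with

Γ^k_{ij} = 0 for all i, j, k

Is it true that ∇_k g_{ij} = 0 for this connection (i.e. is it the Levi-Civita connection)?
Using ∇_k g_{ij} = ∂_k g_{ij} - Γ^m_{ki} g_{mj} - Γ^m_{kj} g_{im}:
∇_u g_{uu} = (2*u) - (0) - (0) = 2*u ≠ 0
So the connection is not metric compatible (it is not the Levi-Civita connection).
No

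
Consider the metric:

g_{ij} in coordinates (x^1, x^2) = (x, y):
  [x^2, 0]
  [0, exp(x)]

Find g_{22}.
With x^1 = x, x^2 = y, g_{22} = g_{yy} is the row-2, column-2 entry of the matrix.
g_{22} = exp(x)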